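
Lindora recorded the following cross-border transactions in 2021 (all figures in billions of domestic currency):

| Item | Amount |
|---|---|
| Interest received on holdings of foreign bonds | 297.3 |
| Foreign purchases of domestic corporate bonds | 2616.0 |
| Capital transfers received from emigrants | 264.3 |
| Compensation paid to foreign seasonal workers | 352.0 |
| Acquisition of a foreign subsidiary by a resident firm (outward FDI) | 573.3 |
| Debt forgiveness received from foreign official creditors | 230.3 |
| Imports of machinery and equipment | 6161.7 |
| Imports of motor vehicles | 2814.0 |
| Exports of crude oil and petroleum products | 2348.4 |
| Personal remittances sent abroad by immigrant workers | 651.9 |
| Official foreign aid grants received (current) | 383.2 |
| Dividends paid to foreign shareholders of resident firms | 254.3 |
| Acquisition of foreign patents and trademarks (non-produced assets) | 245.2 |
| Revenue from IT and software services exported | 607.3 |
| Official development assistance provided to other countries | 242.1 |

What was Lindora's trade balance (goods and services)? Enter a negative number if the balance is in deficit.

-6020.0

Goods: -2814.0 + 2348.4 - 6161.7 = -6627.3
Services: 607.3
Trade balance = -6627.3 + 607.3 = -6020.0
(Excluded from the trade balance — primary income: interest received on holdings of foreign bonds 297.3, compensation paid to foreign seasonal workers 352.0, dividends paid to foreign shareholders of resident firms 254.3; financial account: foreign purchases of domestic corporate bonds 2616.0, acquisition of a foreign subsidiary by a resident firm (outward FDI) 573.3; capital account: capital transfers received from emigrants 264.3, debt forgiveness received from foreign official creditors 230.3, acquisition of foreign patents and trademarks (non-produced assets) 245.2; secondary income: personal remittances sent abroad by immigrant workers 651.9, official foreign aid grants received (current) 383.2, official development assistance provided to other countries 242.1.)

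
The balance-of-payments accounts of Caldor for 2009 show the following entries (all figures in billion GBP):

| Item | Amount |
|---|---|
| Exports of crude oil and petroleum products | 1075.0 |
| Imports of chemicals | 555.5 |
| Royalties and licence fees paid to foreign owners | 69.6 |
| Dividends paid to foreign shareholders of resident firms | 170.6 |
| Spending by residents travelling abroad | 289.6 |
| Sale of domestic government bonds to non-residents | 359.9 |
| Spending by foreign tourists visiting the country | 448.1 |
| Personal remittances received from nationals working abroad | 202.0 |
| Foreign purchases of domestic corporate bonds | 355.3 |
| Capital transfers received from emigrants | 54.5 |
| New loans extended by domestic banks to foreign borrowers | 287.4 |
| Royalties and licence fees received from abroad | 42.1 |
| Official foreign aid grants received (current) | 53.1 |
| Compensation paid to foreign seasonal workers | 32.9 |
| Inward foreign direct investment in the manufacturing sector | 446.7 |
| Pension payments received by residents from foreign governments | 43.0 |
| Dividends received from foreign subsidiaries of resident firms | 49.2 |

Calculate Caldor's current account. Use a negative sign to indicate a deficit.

794.3

Goods: -555.5 + 1075.0 = 519.5
Services: 42.1 - 69.6 - 289.6 + 448.1 = 131.0
Primary income: -32.9 - 170.6 + 49.2 = -154.3
Secondary income: 43.0 + 202.0 + 53.1 = 298.1
Current account = 519.5 + 131.0 + (-154.3) + 298.1 = 794.3
(Excluded from the current account — financial account: sale of domestic government bonds to non-residents 359.9, foreign purchases of domestic corporate bonds 355.3, new loans extended by domestic banks to foreign borrowers 287.4, inward foreign direct investment in the manufacturing sector 446.7; capital account: capital transfers received from emigrants 54.5.)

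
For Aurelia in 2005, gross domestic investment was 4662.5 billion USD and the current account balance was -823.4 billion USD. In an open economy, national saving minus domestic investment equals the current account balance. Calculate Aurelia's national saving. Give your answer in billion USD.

3839.1

S = I + CA = 4662.5 + (-823.4) = 3839.1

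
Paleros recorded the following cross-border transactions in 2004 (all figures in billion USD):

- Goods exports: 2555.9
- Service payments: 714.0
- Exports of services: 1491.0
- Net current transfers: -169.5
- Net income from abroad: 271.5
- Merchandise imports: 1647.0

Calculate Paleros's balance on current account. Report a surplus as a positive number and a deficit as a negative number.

Goods balance = 2555.9 - 1647.0 = 908.9
Services balance = 1491.0 - 714.0 = 777.0
Trade balance (goods + services) = 908.9 + 777.0 = 1685.9
Net primary income = 271.5
Net secondary income = -169.5
Current account = 1685.9 + 271.5 + (-169.5) = 1787.9

1787.9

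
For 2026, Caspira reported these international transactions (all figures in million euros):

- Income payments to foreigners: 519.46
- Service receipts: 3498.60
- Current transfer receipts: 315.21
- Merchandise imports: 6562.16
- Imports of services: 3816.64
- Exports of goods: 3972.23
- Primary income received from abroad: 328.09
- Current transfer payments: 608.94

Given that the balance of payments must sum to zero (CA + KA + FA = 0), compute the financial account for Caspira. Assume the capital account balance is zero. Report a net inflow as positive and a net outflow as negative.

3393.07

Goods balance = 3972.23 - 6562.16 = -2589.93
Services balance = 3498.60 - 3816.64 = -318.04
Trade balance (goods + services) = -2589.93 + (-318.04) = -2907.97
Net primary income = 328.09 - 519.46 = -191.37
Net secondary income = 315.21 - 608.94 = -293.73
Current account = -2907.97 + (-191.37) + (-293.73) = -3393.07
Financial account = -(-3393.07) = 3393.07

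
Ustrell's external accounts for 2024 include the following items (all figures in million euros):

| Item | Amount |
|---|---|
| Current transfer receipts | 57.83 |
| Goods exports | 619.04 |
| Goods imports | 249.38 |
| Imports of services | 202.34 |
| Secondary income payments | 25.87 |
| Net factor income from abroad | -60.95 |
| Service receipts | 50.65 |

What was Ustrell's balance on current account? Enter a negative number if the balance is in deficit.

Goods balance = 619.04 - 249.38 = 369.66
Services balance = 50.65 - 202.34 = -151.69
Trade balance (goods + services) = 369.66 + (-151.69) = 217.97
Net primary income = -60.95
Net secondary income = 57.83 - 25.87 = 31.96
Current account = 217.97 + (-60.95) + 31.96 = 188.98

188.98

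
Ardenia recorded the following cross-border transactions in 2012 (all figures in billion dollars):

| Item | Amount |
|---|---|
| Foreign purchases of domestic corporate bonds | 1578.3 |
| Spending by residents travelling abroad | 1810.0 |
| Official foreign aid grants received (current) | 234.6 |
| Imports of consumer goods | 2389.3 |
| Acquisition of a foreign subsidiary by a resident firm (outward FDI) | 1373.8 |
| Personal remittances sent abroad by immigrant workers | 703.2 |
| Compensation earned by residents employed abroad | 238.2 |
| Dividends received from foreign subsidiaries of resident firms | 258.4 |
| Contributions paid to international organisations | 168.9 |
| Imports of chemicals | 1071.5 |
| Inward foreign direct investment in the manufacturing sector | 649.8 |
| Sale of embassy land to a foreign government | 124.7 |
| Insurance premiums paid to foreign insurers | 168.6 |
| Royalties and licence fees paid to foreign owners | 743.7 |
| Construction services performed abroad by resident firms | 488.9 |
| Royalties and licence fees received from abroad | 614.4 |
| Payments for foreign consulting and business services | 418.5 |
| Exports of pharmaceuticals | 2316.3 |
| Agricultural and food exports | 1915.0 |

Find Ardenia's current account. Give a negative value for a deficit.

-1407.9

Goods: -2389.3 + 1915.0 - 1071.5 + 2316.3 = 770.5
Services: -168.6 - 743.7 + 614.4 + 488.9 - 1810.0 - 418.5 = -2037.5
Primary income: 238.2 + 258.4 = 496.6
Secondary income: 234.6 - 168.9 - 703.2 = -637.5
Current account = 770.5 + (-2037.5) + 496.6 + (-637.5) = -1407.9
(Excluded from the current account — financial account: foreign purchases of domestic corporate bonds 1578.3, acquisition of a foreign subsidiary by a resident firm (outward FDI) 1373.8, inward foreign direct investment in the manufacturing sector 649.8; capital account: sale of embassy land to a foreign government 124.7.)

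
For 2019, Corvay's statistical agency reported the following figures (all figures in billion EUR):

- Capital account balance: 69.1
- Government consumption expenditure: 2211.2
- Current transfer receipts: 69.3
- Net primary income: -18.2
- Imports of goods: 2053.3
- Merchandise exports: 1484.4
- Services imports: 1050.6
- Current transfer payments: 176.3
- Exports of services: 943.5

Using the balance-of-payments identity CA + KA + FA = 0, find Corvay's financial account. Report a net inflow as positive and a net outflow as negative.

Goods balance = 1484.4 - 2053.3 = -568.9
Services balance = 943.5 - 1050.6 = -107.1
Trade balance (goods + services) = -568.9 + (-107.1) = -676.0
Net primary income = -18.2
Net secondary income = 69.3 - 176.3 = -107.0
Current account = -676.0 + (-18.2) + (-107.0) = -801.2
Financial account = -(-801.2 + 69.1) = 732.1

732.1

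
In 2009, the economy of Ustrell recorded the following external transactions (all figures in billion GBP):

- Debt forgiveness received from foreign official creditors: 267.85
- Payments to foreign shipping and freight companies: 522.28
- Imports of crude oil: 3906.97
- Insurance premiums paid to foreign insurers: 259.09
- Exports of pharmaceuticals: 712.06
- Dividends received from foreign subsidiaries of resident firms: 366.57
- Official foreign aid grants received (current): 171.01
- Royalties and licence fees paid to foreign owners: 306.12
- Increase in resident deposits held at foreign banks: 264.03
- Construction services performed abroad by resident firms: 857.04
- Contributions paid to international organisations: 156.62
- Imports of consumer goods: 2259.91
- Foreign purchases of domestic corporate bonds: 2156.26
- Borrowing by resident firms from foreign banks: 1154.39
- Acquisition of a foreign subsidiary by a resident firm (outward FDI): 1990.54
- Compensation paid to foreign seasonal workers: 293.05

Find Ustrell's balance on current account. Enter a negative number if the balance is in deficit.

-5597.36

Goods: -2259.91 - 3906.97 + 712.06 = -5454.82
Services: -259.09 + 857.04 - 522.28 - 306.12 = -230.45
Primary income: 366.57 - 293.05 = 73.52
Secondary income: -156.62 + 171.01 = 14.39
Current account = (-5454.82) + (-230.45) + 73.52 + 14.39 = -5597.36
(Excluded from the current account — capital account: debt forgiveness received from foreign official creditors 267.85; financial account: increase in resident deposits held at foreign banks 264.03, foreign purchases of domestic corporate bonds 2156.26, borrowing by resident firms from foreign banks 1154.39, acquisition of a foreign subsidiary by a resident firm (outward FDI) 1990.54.)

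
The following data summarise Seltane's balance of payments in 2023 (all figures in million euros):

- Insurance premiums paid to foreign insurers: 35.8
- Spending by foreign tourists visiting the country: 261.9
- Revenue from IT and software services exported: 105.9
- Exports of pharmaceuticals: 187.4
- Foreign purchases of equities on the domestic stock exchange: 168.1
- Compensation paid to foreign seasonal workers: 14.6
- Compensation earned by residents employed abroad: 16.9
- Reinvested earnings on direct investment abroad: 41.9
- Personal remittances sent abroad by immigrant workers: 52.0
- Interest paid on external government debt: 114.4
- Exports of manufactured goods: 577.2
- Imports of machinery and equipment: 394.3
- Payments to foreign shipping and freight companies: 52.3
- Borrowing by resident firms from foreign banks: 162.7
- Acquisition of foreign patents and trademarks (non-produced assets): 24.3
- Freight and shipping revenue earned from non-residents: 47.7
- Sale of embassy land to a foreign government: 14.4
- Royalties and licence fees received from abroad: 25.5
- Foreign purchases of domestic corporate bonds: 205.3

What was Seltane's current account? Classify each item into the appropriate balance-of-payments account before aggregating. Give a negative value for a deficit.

Goods: -394.3 + 577.2 + 187.4 = 370.3
Services: -35.8 + 105.9 + 25.5 - 52.3 + 47.7 + 261.9 = 352.9
Primary income: -114.4 + 16.9 - 14.6 + 41.9 = -70.2
Secondary income: -52.0
Current account = 370.3 + 352.9 + (-70.2) + (-52.0) = 601.0
(Excluded from the current account — financial account: foreign purchases of equities on the domestic stock exchange 168.1, borrowing by resident firms from foreign banks 162.7, foreign purchases of domestic corporate bonds 205.3; capital account: acquisition of foreign patents and trademarks (non-produced assets) 24.3, sale of embassy land to a foreign government 14.4.)

601.0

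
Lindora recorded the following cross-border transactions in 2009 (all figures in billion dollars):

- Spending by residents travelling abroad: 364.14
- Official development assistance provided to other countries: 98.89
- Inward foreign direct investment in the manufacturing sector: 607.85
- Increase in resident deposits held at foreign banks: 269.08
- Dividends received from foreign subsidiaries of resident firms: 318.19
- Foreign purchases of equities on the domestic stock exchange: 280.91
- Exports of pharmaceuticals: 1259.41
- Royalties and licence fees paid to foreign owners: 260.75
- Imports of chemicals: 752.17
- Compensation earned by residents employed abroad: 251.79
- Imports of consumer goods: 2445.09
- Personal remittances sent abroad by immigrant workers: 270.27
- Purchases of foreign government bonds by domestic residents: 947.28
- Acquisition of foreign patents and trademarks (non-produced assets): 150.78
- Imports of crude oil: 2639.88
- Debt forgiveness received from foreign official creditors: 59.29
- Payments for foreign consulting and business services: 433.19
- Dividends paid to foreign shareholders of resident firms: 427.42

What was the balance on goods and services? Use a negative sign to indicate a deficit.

Goods: -2445.09 - 752.17 - 2639.88 + 1259.41 = -4577.73
Services: -433.19 - 260.75 - 364.14 = -1058.08
Trade balance = -4577.73 + (-1058.08) = -5635.81
(Excluded from the trade balance — secondary income: official development assistance provided to other countries 98.89, personal remittances sent abroad by immigrant workers 270.27; financial account: inward foreign direct investment in the manufacturing sector 607.85, increase in resident deposits held at foreign banks 269.08, foreign purchases of equities on the domestic stock exchange 280.91, purchases of foreign government bonds by domestic residents 947.28; primary income: dividends received from foreign subsidiaries of resident firms 318.19, compensation earned by residents employed abroad 251.79, dividends paid to foreign shareholders of resident firms 427.42; capital account: acquisition of foreign patents and trademarks (non-produced assets) 150.78, debt forgiveness received from foreign official creditors 59.29.)

-5635.81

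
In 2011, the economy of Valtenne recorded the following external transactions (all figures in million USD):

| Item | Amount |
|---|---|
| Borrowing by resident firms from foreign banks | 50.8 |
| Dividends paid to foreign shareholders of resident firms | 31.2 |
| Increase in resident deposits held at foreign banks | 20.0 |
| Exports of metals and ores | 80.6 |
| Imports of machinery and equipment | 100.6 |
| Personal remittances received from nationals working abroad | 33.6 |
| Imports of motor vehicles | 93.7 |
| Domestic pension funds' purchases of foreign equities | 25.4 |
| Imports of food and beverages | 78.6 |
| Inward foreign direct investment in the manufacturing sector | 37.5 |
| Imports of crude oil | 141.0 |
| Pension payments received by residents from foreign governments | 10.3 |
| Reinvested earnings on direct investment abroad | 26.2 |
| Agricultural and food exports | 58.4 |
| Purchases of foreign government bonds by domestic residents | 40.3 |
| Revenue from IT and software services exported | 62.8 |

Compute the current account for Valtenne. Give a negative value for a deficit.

-173.2

Goods: -100.6 - 78.6 + 58.4 - 93.7 + 80.6 - 141.0 = -274.9
Services: 62.8
Primary income: -31.2 + 26.2 = -5.0
Secondary income: 33.6 + 10.3 = 43.9
Current account = (-274.9) + 62.8 + (-5.0) + 43.9 = -173.2
(Excluded from the current account — financial account: borrowing by resident firms from foreign banks 50.8, increase in resident deposits held at foreign banks 20.0, domestic pension funds' purchases of foreign equities 25.4, inward foreign direct investment in the manufacturing sector 37.5, purchases of foreign government bonds by domestic residents 40.3.)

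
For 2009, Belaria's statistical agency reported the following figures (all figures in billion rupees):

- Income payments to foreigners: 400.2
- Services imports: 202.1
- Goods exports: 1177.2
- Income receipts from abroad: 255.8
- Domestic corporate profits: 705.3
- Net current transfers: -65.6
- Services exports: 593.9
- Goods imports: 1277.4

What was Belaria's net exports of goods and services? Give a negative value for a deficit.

Goods balance = 1177.2 - 1277.4 = -100.2
Services balance = 593.9 - 202.1 = 391.8
Trade balance (goods + services) = -100.2 + 391.8 = 291.6

291.6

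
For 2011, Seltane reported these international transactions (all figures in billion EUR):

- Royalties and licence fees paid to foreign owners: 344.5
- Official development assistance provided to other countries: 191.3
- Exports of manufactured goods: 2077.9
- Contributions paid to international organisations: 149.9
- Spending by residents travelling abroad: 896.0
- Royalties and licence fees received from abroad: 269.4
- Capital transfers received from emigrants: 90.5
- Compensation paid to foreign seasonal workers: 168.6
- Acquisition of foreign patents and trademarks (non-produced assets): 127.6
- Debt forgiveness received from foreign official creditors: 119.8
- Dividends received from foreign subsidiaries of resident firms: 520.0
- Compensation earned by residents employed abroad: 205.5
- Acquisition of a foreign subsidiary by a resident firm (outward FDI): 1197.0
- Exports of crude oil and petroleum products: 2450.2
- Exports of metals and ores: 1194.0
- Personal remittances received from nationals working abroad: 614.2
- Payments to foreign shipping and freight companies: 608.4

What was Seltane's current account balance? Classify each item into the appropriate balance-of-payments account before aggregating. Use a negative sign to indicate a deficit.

4972.5

Goods: 1194.0 + 2077.9 + 2450.2 = 5722.1
Services: 269.4 - 608.4 - 896.0 - 344.5 = -1579.5
Primary income: -168.6 + 520.0 + 205.5 = 556.9
Secondary income: -191.3 + 614.2 - 149.9 = 273.0
Current account = 5722.1 + (-1579.5) + 556.9 + 273.0 = 4972.5
(Excluded from the current account — capital account: capital transfers received from emigrants 90.5, acquisition of foreign patents and trademarks (non-produced assets) 127.6, debt forgiveness received from foreign official creditors 119.8; financial account: acquisition of a foreign subsidiary by a resident firm (outward FDI) 1197.0.)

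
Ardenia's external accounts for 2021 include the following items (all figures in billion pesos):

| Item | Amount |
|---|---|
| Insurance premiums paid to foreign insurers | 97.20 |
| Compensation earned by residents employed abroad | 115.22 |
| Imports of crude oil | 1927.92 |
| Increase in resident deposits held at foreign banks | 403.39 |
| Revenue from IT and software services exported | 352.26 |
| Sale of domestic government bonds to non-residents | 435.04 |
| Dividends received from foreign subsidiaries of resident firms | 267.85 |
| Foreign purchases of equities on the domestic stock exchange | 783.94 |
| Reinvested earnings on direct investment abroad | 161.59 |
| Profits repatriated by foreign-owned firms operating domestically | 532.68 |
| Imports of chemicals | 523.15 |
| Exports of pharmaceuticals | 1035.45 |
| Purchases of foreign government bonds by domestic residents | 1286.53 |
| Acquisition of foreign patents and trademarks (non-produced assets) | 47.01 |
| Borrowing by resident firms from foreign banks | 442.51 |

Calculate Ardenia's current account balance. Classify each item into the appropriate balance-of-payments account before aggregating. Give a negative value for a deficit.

Goods: -523.15 + 1035.45 - 1927.92 = -1415.62
Services: 352.26 - 97.20 = 255.06
Primary income: -532.68 + 267.85 + 161.59 + 115.22 = 11.98
Current account = (-1415.62) + 255.06 + 11.98 = -1148.58
(Excluded from the current account — financial account: increase in resident deposits held at foreign banks 403.39, sale of domestic government bonds to non-residents 435.04, foreign purchases of equities on the domestic stock exchange 783.94, purchases of foreign government bonds by domestic residents 1286.53, borrowing by resident firms from foreign banks 442.51; capital account: acquisition of foreign patents and trademarks (non-produced assets) 47.01.)

-1148.58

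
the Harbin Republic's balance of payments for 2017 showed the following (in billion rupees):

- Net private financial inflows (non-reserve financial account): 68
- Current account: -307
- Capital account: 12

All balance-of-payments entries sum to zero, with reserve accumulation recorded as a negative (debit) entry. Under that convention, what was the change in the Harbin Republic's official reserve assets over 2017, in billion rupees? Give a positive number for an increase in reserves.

Official reserve transactions balance = -((-307) + 12 + 68) = 227
An accumulation of reserves is recorded as a debit (negative entry), so the change in the stock of reserves is the negative of that balance.
Change in official reserves = -(227) = -227

-227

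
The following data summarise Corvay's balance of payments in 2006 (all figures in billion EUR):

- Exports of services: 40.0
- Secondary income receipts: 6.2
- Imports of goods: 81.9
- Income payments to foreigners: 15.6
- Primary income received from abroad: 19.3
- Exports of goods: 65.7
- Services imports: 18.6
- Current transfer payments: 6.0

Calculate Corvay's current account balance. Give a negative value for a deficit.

Goods balance = 65.7 - 81.9 = -16.2
Services balance = 40.0 - 18.6 = 21.4
Trade balance (goods + services) = -16.2 + 21.4 = 5.2
Net primary income = 19.3 - 15.6 = 3.7
Net secondary income = 6.2 - 6.0 = 0.2
Current account = 5.2 + 3.7 + 0.2 = 9.1

9.1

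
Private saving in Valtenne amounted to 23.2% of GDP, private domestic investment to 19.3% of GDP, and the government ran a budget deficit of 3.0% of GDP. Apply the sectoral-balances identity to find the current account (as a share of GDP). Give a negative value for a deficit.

0.9

By the sectoral-balances identity, CA = (S_private - I) + (T - G).
Private balance = 23.2 - 19.3 = 3.9
Government balance (T - G) = -3.0
CA = 3.9 + (-3.0) = 0.9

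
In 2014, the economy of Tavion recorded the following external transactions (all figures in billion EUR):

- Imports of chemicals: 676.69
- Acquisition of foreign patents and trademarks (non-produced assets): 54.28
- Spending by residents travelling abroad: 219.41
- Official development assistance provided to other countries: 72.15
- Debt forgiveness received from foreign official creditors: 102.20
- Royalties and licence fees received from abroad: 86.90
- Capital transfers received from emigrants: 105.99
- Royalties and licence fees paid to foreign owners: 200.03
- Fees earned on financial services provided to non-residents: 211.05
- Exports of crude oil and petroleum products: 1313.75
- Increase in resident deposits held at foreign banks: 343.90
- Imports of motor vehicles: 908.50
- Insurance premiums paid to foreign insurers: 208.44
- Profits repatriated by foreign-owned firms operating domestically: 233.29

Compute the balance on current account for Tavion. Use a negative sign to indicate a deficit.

Goods: -676.69 - 908.50 + 1313.75 = -271.44
Services: -200.03 - 219.41 + 86.90 + 211.05 - 208.44 = -329.93
Primary income: -233.29
Secondary income: -72.15
Current account = (-271.44) + (-329.93) + (-233.29) + (-72.15) = -906.81
(Excluded from the current account — capital account: acquisition of foreign patents and trademarks (non-produced assets) 54.28, debt forgiveness received from foreign official creditors 102.20, capital transfers received from emigrants 105.99; financial account: increase in resident deposits held at foreign banks 343.90.)

-906.81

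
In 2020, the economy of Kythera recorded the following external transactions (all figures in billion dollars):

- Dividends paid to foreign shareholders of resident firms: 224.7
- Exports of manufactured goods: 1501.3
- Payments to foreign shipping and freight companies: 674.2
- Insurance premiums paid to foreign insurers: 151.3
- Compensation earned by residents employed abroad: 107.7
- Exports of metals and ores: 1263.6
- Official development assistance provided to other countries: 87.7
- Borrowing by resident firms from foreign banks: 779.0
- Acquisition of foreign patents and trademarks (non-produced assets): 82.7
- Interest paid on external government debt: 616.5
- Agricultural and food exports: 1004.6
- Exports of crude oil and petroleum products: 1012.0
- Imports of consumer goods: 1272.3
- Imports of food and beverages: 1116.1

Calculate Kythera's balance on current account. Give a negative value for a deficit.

746.4

Goods: -1272.3 + 1012.0 + 1004.6 - 1116.1 + 1501.3 + 1263.6 = 2393.1
Services: -674.2 - 151.3 = -825.5
Primary income: -616.5 + 107.7 - 224.7 = -733.5
Secondary income: -87.7
Current account = 2393.1 + (-825.5) + (-733.5) + (-87.7) = 746.4
(Excluded from the current account — financial account: borrowing by resident firms from foreign banks 779.0; capital account: acquisition of foreign patents and trademarks (non-produced assets) 82.7.)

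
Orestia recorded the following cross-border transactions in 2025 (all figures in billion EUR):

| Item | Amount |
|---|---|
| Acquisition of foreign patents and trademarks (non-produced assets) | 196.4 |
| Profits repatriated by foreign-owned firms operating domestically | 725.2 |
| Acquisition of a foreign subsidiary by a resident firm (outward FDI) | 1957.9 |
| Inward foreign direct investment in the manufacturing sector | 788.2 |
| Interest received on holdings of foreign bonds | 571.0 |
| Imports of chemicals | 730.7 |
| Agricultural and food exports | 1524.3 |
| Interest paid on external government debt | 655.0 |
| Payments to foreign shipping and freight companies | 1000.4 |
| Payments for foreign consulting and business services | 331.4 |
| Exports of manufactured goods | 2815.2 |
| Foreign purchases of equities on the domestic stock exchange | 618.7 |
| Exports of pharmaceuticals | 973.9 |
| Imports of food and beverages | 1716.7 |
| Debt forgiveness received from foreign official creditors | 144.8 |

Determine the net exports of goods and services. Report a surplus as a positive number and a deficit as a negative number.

1534.2

Goods: 2815.2 + 973.9 - 730.7 - 1716.7 + 1524.3 = 2866.0
Services: -331.4 - 1000.4 = -1331.8
Trade balance = 2866.0 + (-1331.8) = 1534.2
(Excluded from the trade balance — capital account: acquisition of foreign patents and trademarks (non-produced assets) 196.4, debt forgiveness received from foreign official creditors 144.8; primary income: profits repatriated by foreign-owned firms operating domestically 725.2, interest received on holdings of foreign bonds 571.0, interest paid on external government debt 655.0; financial account: acquisition of a foreign subsidiary by a resident firm (outward FDI) 1957.9, inward foreign direct investment in the manufacturing sector 788.2, foreign purchases of equities on the domestic stock exchange 618.7.)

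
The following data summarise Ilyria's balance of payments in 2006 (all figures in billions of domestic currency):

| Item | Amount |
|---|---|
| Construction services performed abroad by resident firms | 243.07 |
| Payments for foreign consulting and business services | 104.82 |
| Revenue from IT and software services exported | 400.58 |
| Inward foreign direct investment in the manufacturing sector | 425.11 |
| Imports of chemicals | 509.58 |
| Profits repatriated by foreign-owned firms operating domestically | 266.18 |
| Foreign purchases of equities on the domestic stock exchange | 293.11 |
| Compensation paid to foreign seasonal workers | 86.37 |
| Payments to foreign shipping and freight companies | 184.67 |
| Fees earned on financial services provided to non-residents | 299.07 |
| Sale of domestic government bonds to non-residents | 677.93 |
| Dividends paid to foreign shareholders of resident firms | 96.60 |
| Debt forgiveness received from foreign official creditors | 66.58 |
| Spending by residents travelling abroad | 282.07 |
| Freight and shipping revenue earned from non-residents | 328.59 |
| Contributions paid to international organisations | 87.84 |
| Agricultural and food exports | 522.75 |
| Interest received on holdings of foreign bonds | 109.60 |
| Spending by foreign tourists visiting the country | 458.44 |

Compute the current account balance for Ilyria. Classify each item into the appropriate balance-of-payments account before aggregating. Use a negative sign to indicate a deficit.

743.97

Goods: 522.75 - 509.58 = 13.17
Services: 243.07 + 458.44 + 328.59 - 282.07 - 184.67 + 299.07 + 400.58 - 104.82 = 1158.19
Primary income: -96.60 + 109.60 - 86.37 - 266.18 = -339.55
Secondary income: -87.84
Current account = 13.17 + 1158.19 + (-339.55) + (-87.84) = 743.97
(Excluded from the current account — financial account: inward foreign direct investment in the manufacturing sector 425.11, foreign purchases of equities on the domestic stock exchange 293.11, sale of domestic government bonds to non-residents 677.93; capital account: debt forgiveness received from foreign official creditors 66.58.)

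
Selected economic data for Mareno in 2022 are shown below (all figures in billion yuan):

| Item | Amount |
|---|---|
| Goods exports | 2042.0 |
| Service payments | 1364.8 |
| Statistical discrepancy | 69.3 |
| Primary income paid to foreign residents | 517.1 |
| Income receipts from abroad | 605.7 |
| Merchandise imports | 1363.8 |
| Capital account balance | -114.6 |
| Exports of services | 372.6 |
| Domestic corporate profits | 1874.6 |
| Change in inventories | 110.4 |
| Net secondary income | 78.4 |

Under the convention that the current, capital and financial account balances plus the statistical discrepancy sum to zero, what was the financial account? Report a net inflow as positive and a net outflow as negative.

Goods balance = 2042.0 - 1363.8 = 678.2
Services balance = 372.6 - 1364.8 = -992.2
Trade balance (goods + services) = 678.2 + (-992.2) = -314.0
Net primary income = 605.7 - 517.1 = 88.6
Net secondary income = 78.4
Current account = -314.0 + 88.6 + 78.4 = -147.0
Financial account = -(-147.0 + (-114.6) + 69.3) = 192.3

192.3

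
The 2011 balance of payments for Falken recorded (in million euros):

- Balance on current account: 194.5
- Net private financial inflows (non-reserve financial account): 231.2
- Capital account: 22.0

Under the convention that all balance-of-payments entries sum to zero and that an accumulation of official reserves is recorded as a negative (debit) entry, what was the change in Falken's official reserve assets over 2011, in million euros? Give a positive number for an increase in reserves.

447.7

Official reserve transactions balance = -(194.5 + 22.0 + 231.2) = -447.7
An accumulation of reserves is recorded as a debit (negative entry), so the change in the stock of reserves is the negative of that balance.
Change in official reserves = -(-447.7) = 447.7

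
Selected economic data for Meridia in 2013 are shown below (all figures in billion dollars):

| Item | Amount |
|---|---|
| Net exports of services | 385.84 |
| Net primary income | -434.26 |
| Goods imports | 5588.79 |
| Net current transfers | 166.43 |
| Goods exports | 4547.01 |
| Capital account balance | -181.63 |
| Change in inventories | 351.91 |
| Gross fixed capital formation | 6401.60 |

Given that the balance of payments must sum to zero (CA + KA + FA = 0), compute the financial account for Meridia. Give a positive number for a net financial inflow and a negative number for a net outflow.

1105.40

Goods balance = 4547.01 - 5588.79 = -1041.78
Services balance = 385.84
Trade balance (goods + services) = -1041.78 + 385.84 = -655.94
Net primary income = -434.26
Net secondary income = 166.43
Current account = -655.94 + (-434.26) + 166.43 = -923.77
Financial account = -(-923.77 + (-181.63)) = 1105.40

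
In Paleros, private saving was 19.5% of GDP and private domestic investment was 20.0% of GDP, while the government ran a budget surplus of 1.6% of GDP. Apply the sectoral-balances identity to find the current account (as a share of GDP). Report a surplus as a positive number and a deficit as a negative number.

By the sectoral-balances identity, CA = (S_private - I) + (T - G).
Private balance = 19.5 - 20.0 = -0.5
Government balance (T - G) = 1.6
CA = -0.5 + 1.6 = 1.1

1.1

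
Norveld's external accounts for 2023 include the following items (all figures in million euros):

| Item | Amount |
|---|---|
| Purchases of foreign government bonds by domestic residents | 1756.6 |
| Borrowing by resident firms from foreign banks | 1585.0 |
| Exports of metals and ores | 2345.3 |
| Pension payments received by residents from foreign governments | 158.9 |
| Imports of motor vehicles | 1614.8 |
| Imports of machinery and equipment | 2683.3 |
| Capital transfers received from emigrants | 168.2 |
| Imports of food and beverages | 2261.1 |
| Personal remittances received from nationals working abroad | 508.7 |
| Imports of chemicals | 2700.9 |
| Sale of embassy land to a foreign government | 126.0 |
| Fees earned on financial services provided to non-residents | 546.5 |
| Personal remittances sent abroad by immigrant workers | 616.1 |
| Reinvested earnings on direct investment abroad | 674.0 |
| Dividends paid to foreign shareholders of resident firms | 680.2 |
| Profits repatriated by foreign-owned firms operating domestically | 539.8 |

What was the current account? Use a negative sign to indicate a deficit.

Goods: -1614.8 + 2345.3 - 2683.3 - 2700.9 - 2261.1 = -6914.8
Services: 546.5
Primary income: -680.2 - 539.8 + 674.0 = -546.0
Secondary income: -616.1 + 508.7 + 158.9 = 51.5
Current account = (-6914.8) + 546.5 + (-546.0) + 51.5 = -6862.8
(Excluded from the current account — financial account: purchases of foreign government bonds by domestic residents 1756.6, borrowing by resident firms from foreign banks 1585.0; capital account: capital transfers received from emigrants 168.2, sale of embassy land to a foreign government 126.0.)

-6862.8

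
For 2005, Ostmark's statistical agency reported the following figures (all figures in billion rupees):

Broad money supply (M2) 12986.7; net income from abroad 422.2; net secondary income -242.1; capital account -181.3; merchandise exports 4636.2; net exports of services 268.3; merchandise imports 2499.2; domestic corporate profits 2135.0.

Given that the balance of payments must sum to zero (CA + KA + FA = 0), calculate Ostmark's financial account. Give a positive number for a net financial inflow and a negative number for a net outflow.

-2404.1

Goods balance = 4636.2 - 2499.2 = 2137.0
Services balance = 268.3
Trade balance (goods + services) = 2137.0 + 268.3 = 2405.3
Net primary income = 422.2
Net secondary income = -242.1
Current account = 2405.3 + 422.2 + (-242.1) = 2585.4
Financial account = -(2585.4 + (-181.3)) = -2404.1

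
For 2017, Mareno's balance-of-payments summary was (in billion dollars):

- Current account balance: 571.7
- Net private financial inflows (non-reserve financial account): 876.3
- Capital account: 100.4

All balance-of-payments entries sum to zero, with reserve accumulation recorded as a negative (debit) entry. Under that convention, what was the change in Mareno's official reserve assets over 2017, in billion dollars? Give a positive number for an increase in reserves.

Official reserve transactions balance = -(571.7 + 100.4 + 876.3) = -1548.4
An accumulation of reserves is recorded as a debit (negative entry), so the change in the stock of reserves is the negative of that balance.
Change in official reserves = -(-1548.4) = 1548.4

1548.4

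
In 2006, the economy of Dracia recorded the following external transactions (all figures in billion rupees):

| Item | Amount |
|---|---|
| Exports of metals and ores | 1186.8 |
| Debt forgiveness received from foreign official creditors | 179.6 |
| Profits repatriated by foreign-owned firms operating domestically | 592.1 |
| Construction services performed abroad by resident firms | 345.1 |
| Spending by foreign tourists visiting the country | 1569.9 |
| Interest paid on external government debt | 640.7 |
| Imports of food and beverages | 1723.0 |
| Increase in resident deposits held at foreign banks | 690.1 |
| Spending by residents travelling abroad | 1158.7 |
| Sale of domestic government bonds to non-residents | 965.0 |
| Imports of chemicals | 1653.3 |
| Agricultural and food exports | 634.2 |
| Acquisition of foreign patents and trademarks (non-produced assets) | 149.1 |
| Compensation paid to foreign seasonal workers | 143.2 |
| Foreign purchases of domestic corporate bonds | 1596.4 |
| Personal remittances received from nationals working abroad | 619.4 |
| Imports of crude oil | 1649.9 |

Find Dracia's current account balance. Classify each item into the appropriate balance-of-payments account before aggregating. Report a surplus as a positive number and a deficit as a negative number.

-3205.5

Goods: 1186.8 - 1649.9 + 634.2 - 1653.3 - 1723.0 = -3205.2
Services: 345.1 + 1569.9 - 1158.7 = 756.3
Primary income: -592.1 - 640.7 - 143.2 = -1376.0
Secondary income: 619.4
Current account = (-3205.2) + 756.3 + (-1376.0) + 619.4 = -3205.5
(Excluded from the current account — capital account: debt forgiveness received from foreign official creditors 179.6, acquisition of foreign patents and trademarks (non-produced assets) 149.1; financial account: increase in resident deposits held at foreign banks 690.1, sale of domestic government bonds to non-residents 965.0, foreign purchases of domestic corporate bonds 1596.4.)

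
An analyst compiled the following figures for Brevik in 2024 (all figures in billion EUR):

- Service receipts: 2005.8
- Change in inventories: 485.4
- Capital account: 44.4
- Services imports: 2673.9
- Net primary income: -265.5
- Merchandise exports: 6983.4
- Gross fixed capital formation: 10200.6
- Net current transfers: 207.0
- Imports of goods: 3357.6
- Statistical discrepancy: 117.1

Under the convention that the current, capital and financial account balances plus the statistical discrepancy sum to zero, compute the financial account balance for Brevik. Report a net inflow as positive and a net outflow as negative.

-3060.7

Goods balance = 6983.4 - 3357.6 = 3625.8
Services balance = 2005.8 - 2673.9 = -668.1
Trade balance (goods + services) = 3625.8 + (-668.1) = 2957.7
Net primary income = -265.5
Net secondary income = 207.0
Current account = 2957.7 + (-265.5) + 207.0 = 2899.2
Financial account = -(2899.2 + 44.4 + 117.1) = -3060.7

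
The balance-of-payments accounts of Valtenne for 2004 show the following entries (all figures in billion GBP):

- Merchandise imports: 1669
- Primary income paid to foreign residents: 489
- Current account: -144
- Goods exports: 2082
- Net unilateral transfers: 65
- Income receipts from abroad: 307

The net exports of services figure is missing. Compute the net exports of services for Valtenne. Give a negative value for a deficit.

-440

Current account = goods balance + services balance + net primary income + net secondary income
Sum of the known components = 296
Net exports of services = CA - (known components) = -144 - 296 = -440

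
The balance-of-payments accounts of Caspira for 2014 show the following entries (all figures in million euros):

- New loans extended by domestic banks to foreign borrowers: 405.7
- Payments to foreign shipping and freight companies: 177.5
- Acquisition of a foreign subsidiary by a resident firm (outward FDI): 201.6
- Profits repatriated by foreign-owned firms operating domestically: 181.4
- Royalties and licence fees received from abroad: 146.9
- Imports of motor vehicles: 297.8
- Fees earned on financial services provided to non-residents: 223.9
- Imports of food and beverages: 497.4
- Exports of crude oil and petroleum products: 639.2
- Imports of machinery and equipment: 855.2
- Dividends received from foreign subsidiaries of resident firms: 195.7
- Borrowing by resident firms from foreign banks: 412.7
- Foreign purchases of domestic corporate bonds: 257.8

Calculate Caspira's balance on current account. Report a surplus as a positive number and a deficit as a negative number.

Goods: -855.2 - 297.8 - 497.4 + 639.2 = -1011.2
Services: 223.9 + 146.9 - 177.5 = 193.3
Primary income: -181.4 + 195.7 = 14.3
Current account = (-1011.2) + 193.3 + 14.3 = -803.6
(Excluded from the current account — financial account: new loans extended by domestic banks to foreign borrowers 405.7, acquisition of a foreign subsidiary by a resident firm (outward FDI) 201.6, borrowing by resident firms from foreign banks 412.7, foreign purchases of domestic corporate bonds 257.8.)

-803.6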